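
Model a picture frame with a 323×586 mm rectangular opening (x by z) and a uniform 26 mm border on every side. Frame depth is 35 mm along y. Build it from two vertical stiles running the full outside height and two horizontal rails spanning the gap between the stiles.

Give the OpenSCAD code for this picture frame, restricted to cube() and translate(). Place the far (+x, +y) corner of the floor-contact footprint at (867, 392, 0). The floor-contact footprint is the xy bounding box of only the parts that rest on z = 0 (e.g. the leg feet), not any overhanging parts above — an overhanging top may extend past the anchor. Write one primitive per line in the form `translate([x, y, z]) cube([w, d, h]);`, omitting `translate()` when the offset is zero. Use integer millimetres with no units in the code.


translate([492, 357, 0]) cube([26, 35, 638]);
translate([841, 357, 0]) cube([26, 35, 638]);
translate([518, 357, 0]) cube([323, 35, 26]);
translate([518, 357, 612]) cube([323, 35, 26]);


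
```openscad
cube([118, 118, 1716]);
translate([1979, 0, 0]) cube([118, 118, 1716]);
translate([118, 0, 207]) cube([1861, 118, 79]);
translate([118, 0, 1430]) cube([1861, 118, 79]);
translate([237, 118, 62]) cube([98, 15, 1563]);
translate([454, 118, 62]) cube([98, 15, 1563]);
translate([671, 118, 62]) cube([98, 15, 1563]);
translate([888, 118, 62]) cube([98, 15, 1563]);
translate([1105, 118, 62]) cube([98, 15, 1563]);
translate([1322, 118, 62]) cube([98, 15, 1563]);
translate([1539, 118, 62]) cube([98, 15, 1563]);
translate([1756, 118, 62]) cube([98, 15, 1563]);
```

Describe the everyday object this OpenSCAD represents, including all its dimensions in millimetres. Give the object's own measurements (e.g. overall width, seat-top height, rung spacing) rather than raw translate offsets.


A fence section. Two 118×118 mm posts, 1716 mm tall, stand on the floor with a clear span of 1861 mm between their inner faces. Two horizontal rails of 118×79 mm section span the gap between the posts with their undersides at z = 207 mm and z = 1430 mm, flush with the posts' −y face. 8 pickets, each 98 mm wide, 15 mm thick and 1563 mm tall, are fixed to the +y face of the rails with their bottoms at z = 62 mm, spaced across the span with a 119 mm gap after the −x post and between neighbouring pickets, with 125 mm left before the +x post.


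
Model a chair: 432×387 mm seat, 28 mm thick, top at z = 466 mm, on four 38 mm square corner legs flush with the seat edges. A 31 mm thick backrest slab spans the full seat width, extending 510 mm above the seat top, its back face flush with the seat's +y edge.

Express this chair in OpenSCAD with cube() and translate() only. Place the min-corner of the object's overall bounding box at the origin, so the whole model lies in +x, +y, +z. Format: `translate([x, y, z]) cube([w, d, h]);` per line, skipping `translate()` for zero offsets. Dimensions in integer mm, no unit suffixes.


translate([0, 0, 438]) cube([432, 387, 28]);
cube([38, 38, 438]);
translate([394, 0, 0]) cube([38, 38, 438]);
translate([0, 349, 0]) cube([38, 38, 438]);
translate([394, 349, 0]) cube([38, 38, 438]);
translate([0, 356, 466]) cube([432, 31, 510]);


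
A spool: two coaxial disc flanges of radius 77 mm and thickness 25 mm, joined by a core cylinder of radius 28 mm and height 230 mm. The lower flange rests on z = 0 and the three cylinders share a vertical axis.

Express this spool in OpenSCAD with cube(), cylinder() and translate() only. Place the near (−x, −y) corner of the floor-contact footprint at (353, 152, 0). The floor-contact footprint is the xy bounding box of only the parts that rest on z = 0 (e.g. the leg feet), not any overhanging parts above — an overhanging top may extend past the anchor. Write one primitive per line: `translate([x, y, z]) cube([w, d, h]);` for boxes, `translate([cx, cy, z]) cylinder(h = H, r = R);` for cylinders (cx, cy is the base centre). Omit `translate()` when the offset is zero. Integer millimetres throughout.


translate([430, 229, 0]) cylinder(h = 25, r = 77);
translate([430, 229, 25]) cylinder(h = 230, r = 28);
translate([430, 229, 255]) cylinder(h = 25, r = 77);


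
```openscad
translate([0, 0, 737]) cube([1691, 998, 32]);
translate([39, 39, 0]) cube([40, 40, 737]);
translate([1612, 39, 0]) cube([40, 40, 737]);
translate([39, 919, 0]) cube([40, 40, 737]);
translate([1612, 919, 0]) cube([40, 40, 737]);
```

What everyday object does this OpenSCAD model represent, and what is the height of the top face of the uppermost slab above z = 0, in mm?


A table. The table height is 769 mm.

A 1691×998×32 slab sits at z = 737 on four 40 mm square posts — a table. The top surface is at 737 + 32 = 769 mm.


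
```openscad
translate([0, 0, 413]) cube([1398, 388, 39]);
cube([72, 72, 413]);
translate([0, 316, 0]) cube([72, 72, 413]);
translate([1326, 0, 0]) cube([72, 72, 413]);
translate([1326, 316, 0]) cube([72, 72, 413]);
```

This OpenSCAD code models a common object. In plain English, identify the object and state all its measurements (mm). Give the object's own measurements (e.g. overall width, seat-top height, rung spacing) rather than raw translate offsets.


A bench: a 1398×388 mm seat slab, 39 mm thick, top at z = 452 mm, on four 72×72 mm square legs flush with the seat corners and standing on z = 0.


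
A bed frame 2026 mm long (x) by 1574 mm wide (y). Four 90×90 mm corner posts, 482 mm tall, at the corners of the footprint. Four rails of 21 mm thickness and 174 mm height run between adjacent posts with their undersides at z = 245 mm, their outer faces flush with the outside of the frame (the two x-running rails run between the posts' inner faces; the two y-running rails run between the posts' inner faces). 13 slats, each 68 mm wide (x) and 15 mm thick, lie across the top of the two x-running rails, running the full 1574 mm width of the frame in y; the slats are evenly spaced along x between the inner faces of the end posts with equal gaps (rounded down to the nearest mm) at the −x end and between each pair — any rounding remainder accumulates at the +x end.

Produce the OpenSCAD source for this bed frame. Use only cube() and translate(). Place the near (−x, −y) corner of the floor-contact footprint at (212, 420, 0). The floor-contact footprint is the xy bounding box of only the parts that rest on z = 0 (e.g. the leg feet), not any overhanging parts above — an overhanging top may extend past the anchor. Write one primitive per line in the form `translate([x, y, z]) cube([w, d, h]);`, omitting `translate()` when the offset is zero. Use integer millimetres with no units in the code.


// slat z = rail_z + rail_h = 245 + 174 = 419
// slat gap = ⌊(1846 − 13·68) / 14⌋ = 68
translate([212, 420, 0]) cube([90, 90, 482]);
translate([212, 1904, 0]) cube([90, 90, 482]);
translate([2148, 420, 0]) cube([90, 90, 482]);
translate([2148, 1904, 0]) cube([90, 90, 482]);
translate([302, 420, 245]) cube([1846, 21, 174]);
translate([302, 1973, 245]) cube([1846, 21, 174]);
translate([212, 510, 245]) cube([21, 1394, 174]);
translate([2217, 510, 245]) cube([21, 1394, 174]);
translate([370, 420, 419]) cube([68, 1574, 15]);
translate([506, 420, 419]) cube([68, 1574, 15]);
translate([642, 420, 419]) cube([68, 1574, 15]);
translate([778, 420, 419]) cube([68, 1574, 15]);
translate([914, 420, 419]) cube([68, 1574, 15]);
translate([1050, 420, 419]) cube([68, 1574, 15]);
translate([1186, 420, 419]) cube([68, 1574, 15]);
translate([1322, 420, 419]) cube([68, 1574, 15]);
translate([1458, 420, 419]) cube([68, 1574, 15]);
translate([1594, 420, 419]) cube([68, 1574, 15]);
translate([1730, 420, 419]) cube([68, 1574, 15]);
translate([1866, 420, 419]) cube([68, 1574, 15]);
translate([2002, 420, 419]) cube([68, 1574, 15]);


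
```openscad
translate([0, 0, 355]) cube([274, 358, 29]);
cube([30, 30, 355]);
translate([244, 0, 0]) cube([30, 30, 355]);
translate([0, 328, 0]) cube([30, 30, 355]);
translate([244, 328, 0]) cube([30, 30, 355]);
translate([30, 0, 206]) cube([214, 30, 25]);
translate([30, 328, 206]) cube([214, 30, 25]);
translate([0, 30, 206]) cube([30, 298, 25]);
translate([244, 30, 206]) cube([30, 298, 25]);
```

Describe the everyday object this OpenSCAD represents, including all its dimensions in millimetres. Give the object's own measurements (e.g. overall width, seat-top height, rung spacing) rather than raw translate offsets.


A simple wooden stool: a rectangular seat 274 mm (x) by 358 mm (y), 29 mm thick, top face at z = 384 mm, on four square legs, each 30×30 mm in cross-section. The legs rest on z = 0, each flush with a corner of the seat. Four stretchers, 30 mm wide and 25 mm tall, connect adjacent legs with their undersides at z = 206 mm, each running between the inner faces of the legs it joins and aligned with the legs' outer faces on the other axis.


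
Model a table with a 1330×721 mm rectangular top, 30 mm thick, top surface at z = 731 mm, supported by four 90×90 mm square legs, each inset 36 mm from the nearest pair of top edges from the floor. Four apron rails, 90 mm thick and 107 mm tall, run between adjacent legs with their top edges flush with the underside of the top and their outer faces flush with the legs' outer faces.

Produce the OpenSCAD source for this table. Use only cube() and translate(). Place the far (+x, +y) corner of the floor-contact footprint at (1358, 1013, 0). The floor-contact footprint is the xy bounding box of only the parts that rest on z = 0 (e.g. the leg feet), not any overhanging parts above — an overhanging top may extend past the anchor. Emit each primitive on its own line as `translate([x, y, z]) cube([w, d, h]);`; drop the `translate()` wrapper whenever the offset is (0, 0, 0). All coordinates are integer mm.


translate([64, 328, 701]) cube([1330, 721, 30]);
translate([100, 364, 0]) cube([90, 90, 701]);
translate([1268, 364, 0]) cube([90, 90, 701]);
translate([100, 923, 0]) cube([90, 90, 701]);
translate([1268, 923, 0]) cube([90, 90, 701]);
translate([190, 364, 594]) cube([1078, 90, 107]);
translate([190, 923, 594]) cube([1078, 90, 107]);
translate([100, 454, 594]) cube([90, 469, 107]);
translate([1268, 454, 594]) cube([90, 469, 107]);


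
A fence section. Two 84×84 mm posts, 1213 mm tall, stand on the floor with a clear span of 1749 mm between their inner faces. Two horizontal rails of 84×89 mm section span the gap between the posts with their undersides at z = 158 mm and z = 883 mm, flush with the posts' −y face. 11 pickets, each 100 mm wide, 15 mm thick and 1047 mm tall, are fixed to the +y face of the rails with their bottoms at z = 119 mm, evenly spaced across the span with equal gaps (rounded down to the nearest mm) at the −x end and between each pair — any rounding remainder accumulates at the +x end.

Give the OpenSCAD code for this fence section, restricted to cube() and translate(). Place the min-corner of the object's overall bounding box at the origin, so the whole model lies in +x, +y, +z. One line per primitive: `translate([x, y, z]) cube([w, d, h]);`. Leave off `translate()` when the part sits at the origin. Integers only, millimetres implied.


cube([84, 84, 1213]);
translate([1833, 0, 0]) cube([84, 84, 1213]);
translate([84, 0, 158]) cube([1749, 84, 89]);
translate([84, 0, 883]) cube([1749, 84, 89]);
translate([138, 84, 119]) cube([100, 15, 1047]);
translate([292, 84, 119]) cube([100, 15, 1047]);
translate([446, 84, 119]) cube([100, 15, 1047]);
translate([600, 84, 119]) cube([100, 15, 1047]);
translate([754, 84, 119]) cube([100, 15, 1047]);
translate([908, 84, 119]) cube([100, 15, 1047]);
translate([1062, 84, 119]) cube([100, 15, 1047]);
translate([1216, 84, 119]) cube([100, 15, 1047]);
translate([1370, 84, 119]) cube([100, 15, 1047]);
translate([1524, 84, 119]) cube([100, 15, 1047]);
translate([1678, 84, 119]) cube([100, 15, 1047]);


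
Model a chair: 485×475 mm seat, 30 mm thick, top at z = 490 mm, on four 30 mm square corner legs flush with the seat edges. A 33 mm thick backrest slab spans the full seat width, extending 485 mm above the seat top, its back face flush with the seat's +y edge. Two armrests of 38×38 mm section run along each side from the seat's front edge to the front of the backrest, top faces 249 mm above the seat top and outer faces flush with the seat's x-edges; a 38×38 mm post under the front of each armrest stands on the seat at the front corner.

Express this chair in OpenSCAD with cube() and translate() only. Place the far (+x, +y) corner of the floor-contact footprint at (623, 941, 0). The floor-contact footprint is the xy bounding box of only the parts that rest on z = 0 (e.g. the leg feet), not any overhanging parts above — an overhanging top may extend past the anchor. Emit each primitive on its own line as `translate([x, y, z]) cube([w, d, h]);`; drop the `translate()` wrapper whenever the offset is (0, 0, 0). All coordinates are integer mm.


// leg_h = 490 - 30 = 460
// arm post h = 249 - 38 = 211
translate([138, 466, 460]) cube([485, 475, 30]);
translate([138, 466, 0]) cube([30, 30, 460]);
translate([593, 466, 0]) cube([30, 30, 460]);
translate([138, 911, 0]) cube([30, 30, 460]);
translate([593, 911, 0]) cube([30, 30, 460]);
translate([138, 908, 490]) cube([485, 33, 485]);
translate([138, 466, 701]) cube([38, 442, 38]);
translate([585, 466, 701]) cube([38, 442, 38]);
translate([138, 466, 490]) cube([38, 38, 211]);
translate([585, 466, 490]) cube([38, 38, 211]);


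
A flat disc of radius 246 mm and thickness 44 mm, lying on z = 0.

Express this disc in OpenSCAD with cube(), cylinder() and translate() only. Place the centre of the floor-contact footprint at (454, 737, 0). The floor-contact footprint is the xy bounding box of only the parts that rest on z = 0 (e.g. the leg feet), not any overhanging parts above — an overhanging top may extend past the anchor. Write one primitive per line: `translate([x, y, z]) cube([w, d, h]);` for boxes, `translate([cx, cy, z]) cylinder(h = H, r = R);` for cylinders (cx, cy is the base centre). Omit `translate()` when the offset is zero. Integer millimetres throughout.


translate([454, 737, 0]) cylinder(h = 44, r = 246);


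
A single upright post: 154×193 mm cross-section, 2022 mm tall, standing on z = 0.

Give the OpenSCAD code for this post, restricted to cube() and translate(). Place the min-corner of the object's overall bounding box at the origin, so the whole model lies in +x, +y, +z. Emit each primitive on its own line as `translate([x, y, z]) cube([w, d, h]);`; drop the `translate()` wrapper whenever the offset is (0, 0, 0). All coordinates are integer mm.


cube([154, 193, 2022]);


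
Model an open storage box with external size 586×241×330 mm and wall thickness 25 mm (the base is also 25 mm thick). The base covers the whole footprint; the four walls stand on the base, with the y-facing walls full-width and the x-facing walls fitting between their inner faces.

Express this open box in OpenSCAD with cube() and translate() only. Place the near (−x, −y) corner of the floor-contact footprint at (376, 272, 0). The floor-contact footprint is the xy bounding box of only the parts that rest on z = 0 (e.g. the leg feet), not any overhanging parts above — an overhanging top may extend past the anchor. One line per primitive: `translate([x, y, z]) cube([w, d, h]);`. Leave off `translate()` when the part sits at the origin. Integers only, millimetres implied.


translate([376, 272, 0]) cube([586, 241, 25]);
translate([376, 272, 25]) cube([586, 25, 305]);
translate([376, 488, 25]) cube([586, 25, 305]);
translate([376, 297, 25]) cube([25, 191, 305]);
translate([937, 297, 25]) cube([25, 191, 305]);


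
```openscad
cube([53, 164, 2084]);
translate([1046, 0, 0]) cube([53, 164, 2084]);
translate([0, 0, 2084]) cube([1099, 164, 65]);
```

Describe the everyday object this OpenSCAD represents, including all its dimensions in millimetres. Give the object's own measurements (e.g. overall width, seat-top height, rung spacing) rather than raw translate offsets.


A door frame. The clear opening is 993 mm wide and 2084 mm high. Two 53 mm wide jambs, 164 mm deep, stand either side of the opening from the floor to the top of the opening. A 65 mm thick head sits across the top of both jambs, spanning the full outside width of the frame.


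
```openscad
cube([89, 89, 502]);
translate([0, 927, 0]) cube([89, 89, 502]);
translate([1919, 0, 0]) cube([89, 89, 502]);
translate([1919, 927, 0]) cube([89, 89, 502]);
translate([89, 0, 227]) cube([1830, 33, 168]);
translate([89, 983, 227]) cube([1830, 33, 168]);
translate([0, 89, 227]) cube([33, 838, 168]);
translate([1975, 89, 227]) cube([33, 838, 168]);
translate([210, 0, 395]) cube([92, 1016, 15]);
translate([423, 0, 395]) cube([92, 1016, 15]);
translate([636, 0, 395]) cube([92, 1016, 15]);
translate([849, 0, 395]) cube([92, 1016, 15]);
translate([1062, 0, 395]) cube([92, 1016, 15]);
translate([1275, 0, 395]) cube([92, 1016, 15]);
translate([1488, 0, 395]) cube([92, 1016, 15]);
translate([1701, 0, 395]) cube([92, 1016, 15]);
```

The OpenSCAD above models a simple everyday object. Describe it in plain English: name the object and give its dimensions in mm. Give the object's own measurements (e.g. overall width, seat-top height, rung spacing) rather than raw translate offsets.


A bed frame 2008 mm long (x) by 1016 mm wide (y). Four 89×89 mm corner posts, 502 mm tall, at the corners of the footprint. Four rails of 33 mm thickness and 168 mm height run between adjacent posts with their undersides at z = 227 mm, their outer faces flush with the outside of the frame (the two x-running rails run between the posts' inner faces; the two y-running rails run between the posts' inner faces). 8 slats, each 92 mm wide (x) and 15 mm thick, lie across the top of the two x-running rails, running the full 1016 mm width of the frame in y; along x they sit between the end posts with a 121 mm gap after the −x posts and between neighbouring slats, leaving 126 mm before the +x posts.


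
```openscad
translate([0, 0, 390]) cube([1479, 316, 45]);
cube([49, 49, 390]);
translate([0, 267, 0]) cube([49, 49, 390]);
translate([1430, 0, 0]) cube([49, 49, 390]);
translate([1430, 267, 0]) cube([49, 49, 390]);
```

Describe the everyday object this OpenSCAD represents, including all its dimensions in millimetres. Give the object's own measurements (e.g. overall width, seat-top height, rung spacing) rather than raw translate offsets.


A long wooden bench with a 1479 mm (x) × 316 mm (y) seat, 45 mm thick, its top surface 435 mm above the floor. Four 49 mm square legs at the seat corners, flush with the edges, run from z = 0 to the seat underside.


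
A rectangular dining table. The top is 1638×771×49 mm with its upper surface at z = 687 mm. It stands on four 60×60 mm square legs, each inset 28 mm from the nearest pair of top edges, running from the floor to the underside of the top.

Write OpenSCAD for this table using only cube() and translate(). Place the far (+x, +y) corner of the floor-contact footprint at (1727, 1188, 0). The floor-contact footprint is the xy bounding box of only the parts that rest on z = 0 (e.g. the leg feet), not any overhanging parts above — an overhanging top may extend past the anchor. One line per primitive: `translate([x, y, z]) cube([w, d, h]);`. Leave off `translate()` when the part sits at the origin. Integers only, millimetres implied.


translate([117, 445, 638]) cube([1638, 771, 49]);
translate([145, 473, 0]) cube([60, 60, 638]);
translate([1667, 473, 0]) cube([60, 60, 638]);
translate([145, 1128, 0]) cube([60, 60, 638]);
translate([1667, 1128, 0]) cube([60, 60, 638]);


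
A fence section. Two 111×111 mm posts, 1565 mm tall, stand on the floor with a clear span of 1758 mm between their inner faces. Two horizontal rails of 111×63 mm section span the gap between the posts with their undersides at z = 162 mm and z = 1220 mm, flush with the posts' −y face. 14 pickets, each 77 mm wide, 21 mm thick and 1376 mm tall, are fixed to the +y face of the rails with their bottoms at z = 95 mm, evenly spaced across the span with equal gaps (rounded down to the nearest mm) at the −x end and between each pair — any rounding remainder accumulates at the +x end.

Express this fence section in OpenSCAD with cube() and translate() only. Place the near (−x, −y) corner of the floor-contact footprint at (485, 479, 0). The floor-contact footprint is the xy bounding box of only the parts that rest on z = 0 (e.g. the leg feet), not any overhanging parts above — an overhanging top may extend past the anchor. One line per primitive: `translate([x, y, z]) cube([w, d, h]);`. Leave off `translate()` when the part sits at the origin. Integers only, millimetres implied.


translate([485, 479, 0]) cube([111, 111, 1565]);
translate([2354, 479, 0]) cube([111, 111, 1565]);
translate([596, 479, 162]) cube([1758, 111, 63]);
translate([596, 479, 1220]) cube([1758, 111, 63]);
translate([641, 590, 95]) cube([77, 21, 1376]);
translate([763, 590, 95]) cube([77, 21, 1376]);
translate([885, 590, 95]) cube([77, 21, 1376]);
translate([1007, 590, 95]) cube([77, 21, 1376]);
translate([1129, 590, 95]) cube([77, 21, 1376]);
translate([1251, 590, 95]) cube([77, 21, 1376]);
translate([1373, 590, 95]) cube([77, 21, 1376]);
translate([1495, 590, 95]) cube([77, 21, 1376]);
translate([1617, 590, 95]) cube([77, 21, 1376]);
translate([1739, 590, 95]) cube([77, 21, 1376]);
translate([1861, 590, 95]) cube([77, 21, 1376]);
translate([1983, 590, 95]) cube([77, 21, 1376]);
translate([2105, 590, 95]) cube([77, 21, 1376]);
translate([2227, 590, 95]) cube([77, 21, 1376]);


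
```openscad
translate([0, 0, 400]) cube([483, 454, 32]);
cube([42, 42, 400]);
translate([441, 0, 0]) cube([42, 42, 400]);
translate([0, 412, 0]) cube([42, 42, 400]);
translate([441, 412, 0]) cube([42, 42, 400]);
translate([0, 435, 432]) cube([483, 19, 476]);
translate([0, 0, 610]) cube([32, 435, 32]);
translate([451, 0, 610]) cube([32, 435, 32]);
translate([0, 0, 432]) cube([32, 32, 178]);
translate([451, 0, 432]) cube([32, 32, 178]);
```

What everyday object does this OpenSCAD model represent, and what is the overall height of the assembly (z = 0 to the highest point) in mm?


A chair. The overall height is 908 mm.

A slab on four corner posts with a tall panel at the back — a chair. The seat slab sits at z = 400 with thickness 32, and the 476 mm backrest starts at the seat top, so the overall height is 400 + 32 + 476 = 908 mm.


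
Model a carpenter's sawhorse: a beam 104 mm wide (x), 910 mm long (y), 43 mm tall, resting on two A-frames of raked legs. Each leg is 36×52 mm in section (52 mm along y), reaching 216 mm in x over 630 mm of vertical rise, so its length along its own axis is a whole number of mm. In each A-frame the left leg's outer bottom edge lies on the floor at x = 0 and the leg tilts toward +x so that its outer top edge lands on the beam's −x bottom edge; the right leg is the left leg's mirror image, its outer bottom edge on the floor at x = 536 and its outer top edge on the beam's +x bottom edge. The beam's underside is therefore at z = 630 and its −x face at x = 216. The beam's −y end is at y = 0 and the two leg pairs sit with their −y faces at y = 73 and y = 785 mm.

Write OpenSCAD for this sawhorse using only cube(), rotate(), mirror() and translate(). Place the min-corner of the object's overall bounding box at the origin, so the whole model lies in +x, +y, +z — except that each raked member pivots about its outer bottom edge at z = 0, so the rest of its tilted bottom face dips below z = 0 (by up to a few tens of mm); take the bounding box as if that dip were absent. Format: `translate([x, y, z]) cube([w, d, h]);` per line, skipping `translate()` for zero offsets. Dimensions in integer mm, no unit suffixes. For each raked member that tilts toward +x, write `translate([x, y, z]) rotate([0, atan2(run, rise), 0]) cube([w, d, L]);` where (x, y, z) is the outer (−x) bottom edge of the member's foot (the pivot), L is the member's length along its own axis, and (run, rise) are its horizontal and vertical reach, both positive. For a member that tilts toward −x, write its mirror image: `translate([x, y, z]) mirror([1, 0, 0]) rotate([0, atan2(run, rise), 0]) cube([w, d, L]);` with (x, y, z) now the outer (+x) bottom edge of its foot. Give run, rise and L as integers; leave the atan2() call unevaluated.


// leg length = √(216² + 630²) = 666
// right-leg outer foot x = 2·216 + 104 = 536
// beam min-corner = (216, 0, 630)
translate([216, 0, 630]) cube([104, 910, 43]);
translate([0, 73, 0]) rotate([0, atan2(216, 630), 0]) cube([36, 52, 666]);
translate([536, 73, 0]) mirror([1, 0, 0]) rotate([0, atan2(216, 630), 0]) cube([36, 52, 666]);
translate([0, 785, 0]) rotate([0, atan2(216, 630), 0]) cube([36, 52, 666]);
translate([536, 785, 0]) mirror([1, 0, 0]) rotate([0, atan2(216, 630), 0]) cube([36, 52, 666]);


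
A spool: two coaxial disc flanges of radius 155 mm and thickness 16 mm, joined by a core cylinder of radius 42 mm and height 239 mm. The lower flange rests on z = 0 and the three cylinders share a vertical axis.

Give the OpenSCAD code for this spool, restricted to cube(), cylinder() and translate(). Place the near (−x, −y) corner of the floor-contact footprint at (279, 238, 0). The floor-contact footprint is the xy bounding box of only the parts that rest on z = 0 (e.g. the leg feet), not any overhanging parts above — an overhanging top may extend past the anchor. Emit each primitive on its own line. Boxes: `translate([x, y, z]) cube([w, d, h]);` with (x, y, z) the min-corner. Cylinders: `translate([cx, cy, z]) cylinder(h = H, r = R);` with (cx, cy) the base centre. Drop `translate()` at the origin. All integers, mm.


translate([434, 393, 0]) cylinder(h = 16, r = 155);
translate([434, 393, 16]) cylinder(h = 239, r = 42);
translate([434, 393, 255]) cylinder(h = 16, r = 155);


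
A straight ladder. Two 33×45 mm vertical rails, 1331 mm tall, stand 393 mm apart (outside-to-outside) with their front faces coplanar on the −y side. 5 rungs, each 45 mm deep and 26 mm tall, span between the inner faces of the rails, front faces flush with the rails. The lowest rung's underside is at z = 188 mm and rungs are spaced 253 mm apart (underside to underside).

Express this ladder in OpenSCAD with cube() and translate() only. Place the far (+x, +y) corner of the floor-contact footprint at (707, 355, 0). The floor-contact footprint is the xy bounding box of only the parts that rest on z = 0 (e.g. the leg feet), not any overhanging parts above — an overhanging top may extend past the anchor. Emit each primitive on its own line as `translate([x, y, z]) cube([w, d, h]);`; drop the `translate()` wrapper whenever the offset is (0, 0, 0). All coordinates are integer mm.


// rung span = 393 - 2*33 = 327
// rung[k] z = 188 + k*253
translate([314, 310, 0]) cube([33, 45, 1331]);
translate([674, 310, 0]) cube([33, 45, 1331]);
translate([347, 310, 188]) cube([327, 45, 26]);
translate([347, 310, 441]) cube([327, 45, 26]);
translate([347, 310, 694]) cube([327, 45, 26]);
translate([347, 310, 947]) cube([327, 45, 26]);
translate([347, 310, 1200]) cube([327, 45, 26]);


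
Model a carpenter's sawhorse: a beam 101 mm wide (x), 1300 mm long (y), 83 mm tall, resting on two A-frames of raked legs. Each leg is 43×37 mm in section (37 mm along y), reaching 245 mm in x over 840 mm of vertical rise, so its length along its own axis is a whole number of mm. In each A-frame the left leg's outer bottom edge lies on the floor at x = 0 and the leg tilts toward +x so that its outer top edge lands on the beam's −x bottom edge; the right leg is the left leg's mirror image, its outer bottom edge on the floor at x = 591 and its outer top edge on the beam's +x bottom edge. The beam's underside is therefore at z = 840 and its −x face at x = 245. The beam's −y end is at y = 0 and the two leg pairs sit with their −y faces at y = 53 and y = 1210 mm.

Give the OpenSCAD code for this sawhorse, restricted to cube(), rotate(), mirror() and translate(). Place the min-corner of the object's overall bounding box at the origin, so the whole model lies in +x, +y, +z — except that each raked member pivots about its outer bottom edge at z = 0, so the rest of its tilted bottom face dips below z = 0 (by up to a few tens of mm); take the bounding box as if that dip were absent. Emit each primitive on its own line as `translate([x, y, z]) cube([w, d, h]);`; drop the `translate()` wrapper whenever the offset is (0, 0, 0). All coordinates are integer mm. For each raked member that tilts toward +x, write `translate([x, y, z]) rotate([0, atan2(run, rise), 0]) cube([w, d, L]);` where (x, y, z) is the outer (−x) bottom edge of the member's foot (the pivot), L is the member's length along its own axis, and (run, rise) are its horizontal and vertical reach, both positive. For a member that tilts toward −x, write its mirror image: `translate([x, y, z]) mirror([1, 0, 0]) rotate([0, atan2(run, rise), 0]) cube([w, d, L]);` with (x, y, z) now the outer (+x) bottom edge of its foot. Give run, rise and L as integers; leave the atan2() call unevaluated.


translate([245, 0, 840]) cube([101, 1300, 83]);
translate([0, 53, 0]) rotate([0, atan2(245, 840), 0]) cube([43, 37, 875]);
translate([591, 53, 0]) mirror([1, 0, 0]) rotate([0, atan2(245, 840), 0]) cube([43, 37, 875]);
translate([0, 1210, 0]) rotate([0, atan2(245, 840), 0]) cube([43, 37, 875]);
translate([591, 1210, 0]) mirror([1, 0, 0]) rotate([0, atan2(245, 840), 0]) cube([43, 37, 875]);


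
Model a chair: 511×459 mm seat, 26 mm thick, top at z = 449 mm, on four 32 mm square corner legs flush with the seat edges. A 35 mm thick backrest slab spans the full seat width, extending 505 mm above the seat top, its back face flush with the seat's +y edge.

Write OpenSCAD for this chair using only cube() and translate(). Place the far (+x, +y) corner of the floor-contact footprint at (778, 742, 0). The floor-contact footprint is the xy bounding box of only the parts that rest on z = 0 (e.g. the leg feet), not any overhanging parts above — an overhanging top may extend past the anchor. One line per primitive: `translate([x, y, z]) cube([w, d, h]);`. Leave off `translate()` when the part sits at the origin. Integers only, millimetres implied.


translate([267, 283, 423]) cube([511, 459, 26]);
translate([267, 283, 0]) cube([32, 32, 423]);
translate([746, 283, 0]) cube([32, 32, 423]);
translate([267, 710, 0]) cube([32, 32, 423]);
translate([746, 710, 0]) cube([32, 32, 423]);
translate([267, 707, 449]) cube([511, 35, 505]);


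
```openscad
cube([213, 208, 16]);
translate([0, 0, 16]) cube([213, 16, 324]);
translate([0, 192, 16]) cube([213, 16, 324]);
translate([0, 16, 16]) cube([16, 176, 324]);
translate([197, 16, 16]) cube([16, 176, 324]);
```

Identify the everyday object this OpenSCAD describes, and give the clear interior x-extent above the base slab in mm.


An open box. The internal width is 181 mm.

A 213×208 base slab with four walls standing on it — an open box. The base is 213 mm wide and the walls are 16 mm thick, so the internal width is 213 − 2 × 16 = 181 mm.


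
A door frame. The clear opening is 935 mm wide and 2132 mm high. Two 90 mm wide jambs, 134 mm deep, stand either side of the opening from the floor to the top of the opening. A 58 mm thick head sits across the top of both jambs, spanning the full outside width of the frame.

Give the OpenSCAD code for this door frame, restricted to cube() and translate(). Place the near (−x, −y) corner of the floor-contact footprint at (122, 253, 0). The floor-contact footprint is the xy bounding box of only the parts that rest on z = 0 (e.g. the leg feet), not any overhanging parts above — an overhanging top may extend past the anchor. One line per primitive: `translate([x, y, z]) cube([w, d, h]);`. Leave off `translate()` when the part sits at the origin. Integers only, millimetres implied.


translate([122, 253, 0]) cube([90, 134, 2132]);
translate([1147, 253, 0]) cube([90, 134, 2132]);
translate([122, 253, 2132]) cube([1115, 134, 58]);


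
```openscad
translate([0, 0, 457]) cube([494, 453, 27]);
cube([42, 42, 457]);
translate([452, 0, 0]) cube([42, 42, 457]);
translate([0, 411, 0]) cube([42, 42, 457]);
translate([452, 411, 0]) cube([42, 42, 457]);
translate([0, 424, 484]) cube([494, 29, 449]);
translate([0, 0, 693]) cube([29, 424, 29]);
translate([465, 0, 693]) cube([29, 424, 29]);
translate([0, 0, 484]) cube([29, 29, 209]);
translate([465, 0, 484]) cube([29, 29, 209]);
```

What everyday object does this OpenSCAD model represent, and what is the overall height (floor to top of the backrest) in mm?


A chair. The overall height is 933 mm.

A slab on four corner posts with a tall panel at the back — a chair. The seat slab sits at z = 457 with thickness 27, and the 449 mm backrest starts at the seat top, so the overall height is 457 + 27 + 449 = 933 mm.


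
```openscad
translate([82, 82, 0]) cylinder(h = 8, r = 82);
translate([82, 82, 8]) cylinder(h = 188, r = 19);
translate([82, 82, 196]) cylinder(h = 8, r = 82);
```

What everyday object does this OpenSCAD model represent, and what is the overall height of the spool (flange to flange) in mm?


A spool. The overall height is 204 mm.

Three coaxial cylinders, large–small–large — a spool. Two 8 mm flanges and a 188 mm core give 8 + 188 + 8 = 204 mm.


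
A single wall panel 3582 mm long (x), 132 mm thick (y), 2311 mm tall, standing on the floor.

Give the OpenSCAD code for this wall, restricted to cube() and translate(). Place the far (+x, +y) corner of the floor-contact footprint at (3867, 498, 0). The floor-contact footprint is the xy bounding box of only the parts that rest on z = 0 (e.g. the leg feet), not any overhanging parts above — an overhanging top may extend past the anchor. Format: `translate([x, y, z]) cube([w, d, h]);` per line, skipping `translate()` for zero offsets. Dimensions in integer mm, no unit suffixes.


translate([285, 366, 0]) cube([3582, 132, 2311]);


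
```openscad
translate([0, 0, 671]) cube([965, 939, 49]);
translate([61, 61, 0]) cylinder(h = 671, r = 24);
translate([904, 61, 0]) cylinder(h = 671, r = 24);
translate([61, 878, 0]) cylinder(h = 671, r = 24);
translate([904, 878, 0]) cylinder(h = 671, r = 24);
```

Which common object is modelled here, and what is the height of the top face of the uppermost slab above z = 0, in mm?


A table. The table height is 720 mm.

A 965×939×49 slab sits at z = 671 on four Ø48 mm round legs — a table. The top surface is at 671 + 49 = 720 mm.


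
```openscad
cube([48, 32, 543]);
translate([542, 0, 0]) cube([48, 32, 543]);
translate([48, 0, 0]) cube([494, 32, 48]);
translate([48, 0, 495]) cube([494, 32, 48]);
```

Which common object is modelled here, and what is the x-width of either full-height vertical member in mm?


A picture frame. The border width is 48 mm.

Four thin pieces enclosing a rectangular opening — a picture frame. The two full-height stiles are 543 mm tall; the top rail sits at z = 495 and is 48 mm tall, so the border above the opening is 543 − 495 = 48 mm, matching the stile x-width.


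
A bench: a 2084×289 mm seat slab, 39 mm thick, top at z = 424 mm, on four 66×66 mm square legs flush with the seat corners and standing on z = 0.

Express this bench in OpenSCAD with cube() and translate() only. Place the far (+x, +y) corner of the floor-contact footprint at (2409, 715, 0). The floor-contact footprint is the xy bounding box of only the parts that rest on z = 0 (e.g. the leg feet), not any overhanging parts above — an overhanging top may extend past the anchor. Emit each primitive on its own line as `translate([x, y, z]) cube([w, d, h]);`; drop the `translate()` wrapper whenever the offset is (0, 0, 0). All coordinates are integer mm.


translate([325, 426, 385]) cube([2084, 289, 39]);
translate([325, 426, 0]) cube([66, 66, 385]);
translate([325, 649, 0]) cube([66, 66, 385]);
translate([2343, 426, 0]) cube([66, 66, 385]);
translate([2343, 649, 0]) cube([66, 66, 385]);


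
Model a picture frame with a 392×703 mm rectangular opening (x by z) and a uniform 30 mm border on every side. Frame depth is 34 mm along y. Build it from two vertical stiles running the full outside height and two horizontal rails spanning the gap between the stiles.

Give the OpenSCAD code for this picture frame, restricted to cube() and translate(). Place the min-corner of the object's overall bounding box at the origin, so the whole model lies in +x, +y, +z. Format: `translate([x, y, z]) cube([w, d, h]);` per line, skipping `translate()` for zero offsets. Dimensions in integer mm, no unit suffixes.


cube([30, 34, 763]);
translate([422, 0, 0]) cube([30, 34, 763]);
translate([30, 0, 0]) cube([392, 34, 30]);
translate([30, 0, 733]) cube([392, 34, 30]);


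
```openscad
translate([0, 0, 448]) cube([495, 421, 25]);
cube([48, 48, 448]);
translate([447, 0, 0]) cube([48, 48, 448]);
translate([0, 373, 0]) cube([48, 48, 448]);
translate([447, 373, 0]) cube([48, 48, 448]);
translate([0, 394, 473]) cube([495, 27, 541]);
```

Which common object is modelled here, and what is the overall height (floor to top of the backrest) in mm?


A chair. The overall height is 1014 mm.

A slab on four corner posts with a tall panel at the back — a chair. The seat slab sits at z = 448 with thickness 25, and the 541 mm backrest starts at the seat top, so the overall height is 448 + 25 + 541 = 1014 mm.


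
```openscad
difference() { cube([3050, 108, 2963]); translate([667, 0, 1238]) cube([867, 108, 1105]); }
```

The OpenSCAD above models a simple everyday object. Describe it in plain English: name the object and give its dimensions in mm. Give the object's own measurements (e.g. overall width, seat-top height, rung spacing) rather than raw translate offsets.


A wall 3050 mm long (x), 108 mm thick (y), 2963 mm tall, with a rectangular window opening cut through it. The opening is 867 mm wide and 1105 mm tall; its sill is at z = 1238 mm and its near (−x) edge is 667 mm from the wall's −x end. The opening passes through the full wall thickness.


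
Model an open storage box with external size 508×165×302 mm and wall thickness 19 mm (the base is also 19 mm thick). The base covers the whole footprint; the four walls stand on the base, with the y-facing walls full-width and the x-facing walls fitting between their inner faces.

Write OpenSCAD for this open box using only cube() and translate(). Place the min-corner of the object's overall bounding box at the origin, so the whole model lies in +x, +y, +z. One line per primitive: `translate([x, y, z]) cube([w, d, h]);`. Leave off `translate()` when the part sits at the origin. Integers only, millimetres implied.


cube([508, 165, 19]);
translate([0, 0, 19]) cube([508, 19, 283]);
translate([0, 146, 19]) cube([508, 19, 283]);
translate([0, 19, 19]) cube([19, 127, 283]);
translate([489, 19, 19]) cube([19, 127, 283]);


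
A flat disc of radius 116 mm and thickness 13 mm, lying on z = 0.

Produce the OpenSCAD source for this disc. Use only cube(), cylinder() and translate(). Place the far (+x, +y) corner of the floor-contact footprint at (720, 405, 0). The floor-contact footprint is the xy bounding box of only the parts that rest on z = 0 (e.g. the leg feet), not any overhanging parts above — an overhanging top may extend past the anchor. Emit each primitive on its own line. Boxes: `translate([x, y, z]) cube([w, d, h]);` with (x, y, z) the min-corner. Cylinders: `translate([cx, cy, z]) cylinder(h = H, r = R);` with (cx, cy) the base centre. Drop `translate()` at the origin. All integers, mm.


translate([604, 289, 0]) cylinder(h = 13, r = 116);


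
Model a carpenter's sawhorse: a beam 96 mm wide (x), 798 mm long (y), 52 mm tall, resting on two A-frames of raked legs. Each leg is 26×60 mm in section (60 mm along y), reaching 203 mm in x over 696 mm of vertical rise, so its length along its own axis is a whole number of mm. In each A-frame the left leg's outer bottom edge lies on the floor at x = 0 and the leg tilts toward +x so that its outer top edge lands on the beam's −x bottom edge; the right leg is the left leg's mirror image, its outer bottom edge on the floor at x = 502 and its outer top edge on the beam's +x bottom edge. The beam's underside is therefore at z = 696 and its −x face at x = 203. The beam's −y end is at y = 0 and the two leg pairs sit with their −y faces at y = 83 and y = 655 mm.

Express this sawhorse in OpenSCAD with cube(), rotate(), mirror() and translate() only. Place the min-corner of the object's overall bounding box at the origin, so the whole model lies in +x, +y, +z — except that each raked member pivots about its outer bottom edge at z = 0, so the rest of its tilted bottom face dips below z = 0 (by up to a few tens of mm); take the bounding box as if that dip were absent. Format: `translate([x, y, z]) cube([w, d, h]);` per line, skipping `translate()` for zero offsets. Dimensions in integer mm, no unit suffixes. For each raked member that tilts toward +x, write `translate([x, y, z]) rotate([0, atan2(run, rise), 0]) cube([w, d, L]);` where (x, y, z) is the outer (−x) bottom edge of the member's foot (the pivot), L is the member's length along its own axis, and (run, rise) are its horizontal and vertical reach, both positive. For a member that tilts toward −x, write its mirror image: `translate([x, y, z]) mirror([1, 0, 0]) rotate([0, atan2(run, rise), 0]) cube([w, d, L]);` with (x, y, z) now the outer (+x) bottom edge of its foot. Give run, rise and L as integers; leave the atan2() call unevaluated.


translate([203, 0, 696]) cube([96, 798, 52]);
translate([0, 83, 0]) rotate([0, atan2(203, 696), 0]) cube([26, 60, 725]);
translate([502, 83, 0]) mirror([1, 0, 0]) rotate([0, atan2(203, 696), 0]) cube([26, 60, 725]);
translate([0, 655, 0]) rotate([0, atan2(203, 696), 0]) cube([26, 60, 725]);
translate([502, 655, 0]) mirror([1, 0, 0]) rotate([0, atan2(203, 696), 0]) cube([26, 60, 725]);
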